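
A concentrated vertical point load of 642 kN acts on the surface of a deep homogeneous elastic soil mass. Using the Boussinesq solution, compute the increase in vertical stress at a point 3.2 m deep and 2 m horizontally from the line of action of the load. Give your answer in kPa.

Δσ_z ≈ 13.1 kPa

Boussinesq vertical stress below a point load on an elastic half-space:
Δσ_z = 3P/(2πz²) · [1 + (r/z)²]^(−5/2)
r/z = 2/3.2 = 0.625; [1+(r/z)²]^(−5/2) = 0.43851.
Δσ_z = 3×642/(2π×3.2²) × 0.43851 = 29.935 × 0.43851 = 13.13 kPa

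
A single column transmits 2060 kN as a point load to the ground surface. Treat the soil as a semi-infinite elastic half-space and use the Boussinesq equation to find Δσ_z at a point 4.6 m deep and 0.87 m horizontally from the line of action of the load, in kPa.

Boussinesq vertical stress below a point load on an elastic half-space:
Δσ_z = 3P/(2πz²) · [1 + (r/z)²]^(−5/2)
r/z = 0.87/4.6 = 0.18913; [1+(r/z)²]^(−5/2) = 0.91589.
Δσ_z = 3×2060/(2π×4.6²) × 0.91589 = 46.483 × 0.91589 = 42.57 kPa

Δσ_z ≈ 42.6 kPa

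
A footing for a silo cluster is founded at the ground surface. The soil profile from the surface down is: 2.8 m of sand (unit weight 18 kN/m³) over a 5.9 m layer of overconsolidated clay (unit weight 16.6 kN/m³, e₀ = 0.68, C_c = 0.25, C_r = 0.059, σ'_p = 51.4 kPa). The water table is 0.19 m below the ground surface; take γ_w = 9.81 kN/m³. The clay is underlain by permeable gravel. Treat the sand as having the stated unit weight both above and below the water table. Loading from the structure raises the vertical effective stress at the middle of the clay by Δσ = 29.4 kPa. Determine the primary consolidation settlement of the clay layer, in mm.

Mid-depth of clay below the ground surface: z = 2.8 + 5.9/2 = 5.75 m.
Total vertical stress at mid-clay: σ_v = 18×2.8 + 16.6×2.95 = 99.37 kPa.
Pore pressure: u = 9.81×(5.75 − 0.19) = 54.544 kPa.
Initial effective stress: σ'_0 = σ_v − u = 99.37 − 54.544 = 44.826 kPa.
Final effective stress: σ'_f = 44.826 + 29.4 = 74.226 kPa.
σ'_f = 74.226 > σ'_p = 51.4 kPa, so the stress path crosses the preconsolidation pressure — recompression up to σ'_p, then virgin compression beyond:
S_c = H/(1+e₀)·[C_r·log₁₀(σ'_p/σ'_0) + C_c·log₁₀(σ'_f/σ'_p)]
    = 5.9/1.68 × [0.059×log₁₀(51.4/44.826) + 0.25×log₁₀(74.226/51.4)]
    = 3.5119 × [0.0035066 + 0.039898] = 0.1524 m

S_c ≈ 152 mm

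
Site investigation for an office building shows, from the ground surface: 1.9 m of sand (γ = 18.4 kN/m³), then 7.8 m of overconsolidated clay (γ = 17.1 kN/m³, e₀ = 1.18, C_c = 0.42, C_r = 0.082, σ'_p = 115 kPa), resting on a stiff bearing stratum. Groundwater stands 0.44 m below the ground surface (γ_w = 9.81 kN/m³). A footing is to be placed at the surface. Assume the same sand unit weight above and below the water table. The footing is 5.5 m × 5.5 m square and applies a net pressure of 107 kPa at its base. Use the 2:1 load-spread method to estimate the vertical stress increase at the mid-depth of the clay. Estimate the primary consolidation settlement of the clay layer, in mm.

S_c ≈ 53.1 mm

Mid-depth of clay below the ground surface: z = 1.9 + 7.8/2 = 5.8 m.
Total vertical stress at mid-clay: σ_v = 18.4×1.9 + 17.1×3.9 = 101.65 kPa.
Pore pressure: u = 9.81×(5.8 − 0.44) = 52.582 kPa.
Initial effective stress: σ'_0 = σ_v − u = 101.65 − 52.582 = 49.068 kPa.
Stress increase at mid-clay by the 2:1 spreading method:
Δσ = qBL/((B+z)(L+z)) = 107×5.5×5.5/((5.5+5.8)(5.5+5.8)) = 25.349 kPa
Final effective stress: σ'_f = 49.068 + 25.349 = 74.417 kPa.
σ'_f = 74.417 ≤ σ'_p = 115 kPa, so the clay remains overconsolidated and only the recompression index applies:
S_c = C_r·H/(1+e₀)·log₁₀(σ'_f/σ'_0) = 0.082×7.8/2.18×log₁₀(74.417/49.068)
    = 0.2934 × 0.18087 = 0.05307 m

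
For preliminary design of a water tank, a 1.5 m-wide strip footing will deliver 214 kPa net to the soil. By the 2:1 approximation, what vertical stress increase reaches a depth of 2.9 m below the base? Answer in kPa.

Δσ_z ≈ 73 kPa

By the 2:1 method the load spreads at 1 horizontal : 2 vertical, so at depth z the loaded area has grown by z in each plan dimension:
Δσ = qB/(B+z) = 214×1.5/(1.5+2.9) = 72.955 kPa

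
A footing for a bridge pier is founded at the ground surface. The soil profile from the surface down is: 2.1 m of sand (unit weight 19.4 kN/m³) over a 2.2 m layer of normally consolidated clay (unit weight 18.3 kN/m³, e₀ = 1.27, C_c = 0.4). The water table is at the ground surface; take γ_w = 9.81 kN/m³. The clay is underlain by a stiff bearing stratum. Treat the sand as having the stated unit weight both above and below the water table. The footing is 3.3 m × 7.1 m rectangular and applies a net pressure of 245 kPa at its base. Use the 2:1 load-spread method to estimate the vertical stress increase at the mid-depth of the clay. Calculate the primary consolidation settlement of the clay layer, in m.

S_c ≈ 0.23 m

Mid-depth of clay below the ground surface: z = 2.1 + 2.2/2 = 3.2 m.
Total vertical stress at mid-clay: σ_v = 19.4×2.1 + 18.3×1.1 = 60.87 kPa.
Pore pressure: u = 9.81×(3.2 − 0) = 31.392 kPa.
Initial effective stress: σ'_0 = σ_v − u = 60.87 − 31.392 = 29.478 kPa.
Stress increase at mid-clay by the 2:1 spreading method:
Δσ = qBL/((B+z)(L+z)) = 245×3.3×7.1/((3.3+3.2)(7.1+3.2)) = 85.741 kPa
Final effective stress: σ'_f = σ'_0 + Δσ = 29.478 + 85.741 = 115.22 kPa.
Normally consolidated clay, so the full stress increment lies on the virgin compression line:
S_c = C_c·H/(1+e₀)·log₁₀(σ'_f/σ'_0) = 0.4×2.2/(1+1.27)×log₁₀(115.22/29.478)
    = 0.38767 × 0.59203 = 0.2295 m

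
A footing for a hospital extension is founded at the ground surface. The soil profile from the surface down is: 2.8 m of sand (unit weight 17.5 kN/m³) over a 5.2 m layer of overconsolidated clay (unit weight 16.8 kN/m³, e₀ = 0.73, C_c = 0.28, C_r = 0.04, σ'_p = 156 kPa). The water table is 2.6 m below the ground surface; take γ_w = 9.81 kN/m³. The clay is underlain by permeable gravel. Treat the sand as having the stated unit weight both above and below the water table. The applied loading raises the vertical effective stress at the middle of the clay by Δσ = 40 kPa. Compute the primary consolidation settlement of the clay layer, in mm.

Mid-depth of clay below the ground surface: z = 2.8 + 5.2/2 = 5.4 m.
Total vertical stress at mid-clay: σ_v = 17.5×2.8 + 16.8×2.6 = 92.68 kPa.
Pore pressure: u = 9.81×(5.4 − 2.6) = 27.468 kPa.
Initial effective stress: σ'_0 = σ_v − u = 92.68 − 27.468 = 65.212 kPa.
Final effective stress: σ'_f = 65.212 + 40 = 105.21 kPa.
σ'_f = 105.21 ≤ σ'_p = 156 kPa, so the clay remains overconsolidated and only the recompression index applies:
S_c = C_r·H/(1+e₀)·log₁₀(σ'_f/σ'_0) = 0.04×5.2/1.73×log₁₀(105.21/65.212)
    = 0.12023 × 0.20773 = 0.02498 m

S_c ≈ 25 mm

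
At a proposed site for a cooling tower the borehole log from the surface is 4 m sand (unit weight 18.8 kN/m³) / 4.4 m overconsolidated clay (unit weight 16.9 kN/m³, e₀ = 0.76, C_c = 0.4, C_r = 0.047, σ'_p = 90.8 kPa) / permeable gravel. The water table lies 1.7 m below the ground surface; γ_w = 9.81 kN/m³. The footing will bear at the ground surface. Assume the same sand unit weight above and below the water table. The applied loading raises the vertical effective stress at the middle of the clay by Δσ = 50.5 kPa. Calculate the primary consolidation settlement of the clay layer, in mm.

Mid-depth of clay below the ground surface: z = 4 + 4.4/2 = 6.2 m.
Total vertical stress at mid-clay: σ_v = 18.8×4 + 16.9×2.2 = 112.38 kPa.
Pore pressure: u = 9.81×(6.2 − 1.7) = 44.145 kPa.
Initial effective stress: σ'_0 = σ_v − u = 112.38 − 44.145 = 68.235 kPa.
Final effective stress: σ'_f = 68.235 + 50.5 = 118.73 kPa.
σ'_f = 118.73 > σ'_p = 90.8 kPa, so the stress path crosses the preconsolidation pressure — recompression up to σ'_p, then virgin compression beyond:
S_c = H/(1+e₀)·[C_r·log₁₀(σ'_p/σ'_0) + C_c·log₁₀(σ'_f/σ'_p)]
    = 4.4/1.76 × [0.047×log₁₀(90.8/68.235) + 0.4×log₁₀(118.73/90.8)]
    = 2.5 × [0.0058317 + 0.04659] = 0.1311 m

S_c ≈ 131 mm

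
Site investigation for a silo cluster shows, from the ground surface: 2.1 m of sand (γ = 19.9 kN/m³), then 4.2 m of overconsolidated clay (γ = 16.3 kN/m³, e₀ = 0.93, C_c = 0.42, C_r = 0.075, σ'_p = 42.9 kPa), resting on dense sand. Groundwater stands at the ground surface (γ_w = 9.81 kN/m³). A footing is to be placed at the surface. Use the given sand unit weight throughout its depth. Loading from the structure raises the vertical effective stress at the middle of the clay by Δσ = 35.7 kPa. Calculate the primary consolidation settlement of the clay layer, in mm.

S_c ≈ 212 mm

Mid-depth of clay below the ground surface: z = 2.1 + 4.2/2 = 4.2 m.
Total vertical stress at mid-clay: σ_v = 19.9×2.1 + 16.3×2.1 = 76.02 kPa.
Pore pressure: u = 9.81×(4.2 − 0) = 41.202 kPa.
Initial effective stress: σ'_0 = σ_v − u = 76.02 − 41.202 = 34.818 kPa.
Final effective stress: σ'_f = 34.818 + 35.7 = 70.518 kPa.
σ'_f = 70.518 > σ'_p = 42.9 kPa, so the stress path crosses the preconsolidation pressure — recompression up to σ'_p, then virgin compression beyond:
S_c = H/(1+e₀)·[C_r·log₁₀(σ'_p/σ'_0) + C_c·log₁₀(σ'_f/σ'_p)]
    = 4.2/1.93 × [0.075×log₁₀(42.9/34.818) + 0.42×log₁₀(70.518/42.9)]
    = 2.1762 × [0.006799 + 0.090654] = 0.2121 m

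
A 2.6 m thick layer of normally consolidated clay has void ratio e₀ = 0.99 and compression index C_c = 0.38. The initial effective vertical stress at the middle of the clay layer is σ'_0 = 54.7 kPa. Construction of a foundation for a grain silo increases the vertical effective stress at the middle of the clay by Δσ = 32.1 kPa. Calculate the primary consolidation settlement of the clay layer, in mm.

S_c ≈ 99.6 mm

Final effective stress: σ'_f = σ'_0 + Δσ = 54.7 + 32.1 = 86.8 kPa.
Normally consolidated clay, so the full stress increment lies on the virgin compression line:
S_c = C_c·H/(1+e₀)·log₁₀(σ'_f/σ'_0) = 0.38×2.6/(1+0.99)×log₁₀(86.8/54.7)
    = 0.49648 × 0.20053 = 0.09956 m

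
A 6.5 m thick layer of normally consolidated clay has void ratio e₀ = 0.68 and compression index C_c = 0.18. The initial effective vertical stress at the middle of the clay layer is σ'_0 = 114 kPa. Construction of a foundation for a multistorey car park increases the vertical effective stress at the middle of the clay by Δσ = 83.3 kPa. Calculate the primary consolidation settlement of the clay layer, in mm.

S_c ≈ 166 mm

Final effective stress: σ'_f = σ'_0 + Δσ = 114 + 83.3 = 197.3 kPa.
Normally consolidated clay, so the full stress increment lies on the virgin compression line:
S_c = C_c·H/(1+e₀)·log₁₀(σ'_f/σ'_0) = 0.18×6.5/(1+0.68)×log₁₀(197.3/114)
    = 0.69643 × 0.23822 = 0.1659 m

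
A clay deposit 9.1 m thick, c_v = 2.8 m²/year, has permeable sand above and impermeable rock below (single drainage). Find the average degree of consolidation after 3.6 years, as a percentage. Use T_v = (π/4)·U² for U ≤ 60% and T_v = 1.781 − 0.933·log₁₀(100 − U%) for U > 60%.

U ≈ 39.4 %

Drainage path length: H_d = H = 9.1 m (single drainage).
T_v = c_v·t/H_d² = 2.8×3.6/9.1² = 0.12172.
T_v = 0.12172 corresponds to the U ≤ 60% branch:
U = √(4T_v/π) = 0.3937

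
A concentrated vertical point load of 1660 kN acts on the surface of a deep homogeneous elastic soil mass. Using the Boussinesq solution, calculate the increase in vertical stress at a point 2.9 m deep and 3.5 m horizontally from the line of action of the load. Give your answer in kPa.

Δσ_z ≈ 9.96 kPa

Boussinesq vertical stress below a point load on an elastic half-space:
Δσ_z = 3P/(2πz²) · [1 + (r/z)²]^(−5/2)
r/z = 3.5/2.9 = 1.2069; [1+(r/z)²]^(−5/2) = 0.10572.
Δσ_z = 3×1660/(2π×2.9²) × 0.10572 = 94.244 × 0.10572 = 9.963 kPa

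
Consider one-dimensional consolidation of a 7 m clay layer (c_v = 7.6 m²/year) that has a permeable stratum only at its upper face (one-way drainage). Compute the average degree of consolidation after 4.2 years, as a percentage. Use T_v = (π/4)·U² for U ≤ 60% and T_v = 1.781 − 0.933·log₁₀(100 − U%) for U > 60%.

Drainage path length: H_d = H = 7 m (single drainage).
T_v = c_v·t/H_d² = 7.6×4.2/7² = 0.65143.
T_v = 0.65143 corresponds to the U > 60% branch:
U = 1 − 10^((1.781 − T_v)/0.933)/100 = 0.8376

U ≈ 83.8 %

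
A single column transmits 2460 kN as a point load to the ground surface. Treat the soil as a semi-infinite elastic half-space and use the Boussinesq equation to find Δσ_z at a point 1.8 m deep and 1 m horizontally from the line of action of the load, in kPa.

Boussinesq vertical stress below a point load on an elastic half-space:
Δσ_z = 3P/(2πz²) · [1 + (r/z)²]^(−5/2)
r/z = 1/1.8 = 0.55556; [1+(r/z)²]^(−5/2) = 0.51044.
Δσ_z = 3×2460/(2π×1.8²) × 0.51044 = 362.52 × 0.51044 = 185 kPa

Δσ_z ≈ 185 kPa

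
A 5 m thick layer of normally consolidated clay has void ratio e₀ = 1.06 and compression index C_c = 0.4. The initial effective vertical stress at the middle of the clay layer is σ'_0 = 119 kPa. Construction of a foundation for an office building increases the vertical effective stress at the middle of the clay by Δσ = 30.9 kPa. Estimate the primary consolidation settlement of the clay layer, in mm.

S_c ≈ 97.3 mm

Final effective stress: σ'_f = σ'_0 + Δσ = 119 + 30.9 = 149.9 kPa.
Normally consolidated clay, so the full stress increment lies on the virgin compression line:
S_c = C_c·H/(1+e₀)·log₁₀(σ'_f/σ'_0) = 0.4×5/(1+1.06)×log₁₀(149.9/119)
    = 0.97087 × 0.10025 = 0.09733 m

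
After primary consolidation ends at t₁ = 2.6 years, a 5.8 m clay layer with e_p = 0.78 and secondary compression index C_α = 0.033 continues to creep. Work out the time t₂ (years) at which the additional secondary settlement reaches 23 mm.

S_s = C_α·H/(1+e_p)·log₁₀(t₂/t₁) ⇒ log₁₀(t₂/t₁) = S_s·(1+e_p)/(C_α·H).
log₁₀(t₂/t₁) = 0.023 × (1+0.78) / (0.033×5.8) = 0.2139
t₂ = t₁ × 10^0.2139 = 2.6 × 1.636 = 4.255 years

t₂ ≈ 4.25 years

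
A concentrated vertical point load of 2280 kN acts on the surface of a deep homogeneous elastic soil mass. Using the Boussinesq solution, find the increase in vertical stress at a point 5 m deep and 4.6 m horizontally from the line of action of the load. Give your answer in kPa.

Δσ_z ≈ 9.4 kPa

Boussinesq vertical stress below a point load on an elastic half-space:
Δσ_z = 3P/(2πz²) · [1 + (r/z)²]^(−5/2)
r/z = 4.6/5 = 0.92; [1+(r/z)²]^(−5/2) = 0.21587.
Δσ_z = 3×2280/(2π×5²) × 0.21587 = 43.545 × 0.21587 = 9.4 kPa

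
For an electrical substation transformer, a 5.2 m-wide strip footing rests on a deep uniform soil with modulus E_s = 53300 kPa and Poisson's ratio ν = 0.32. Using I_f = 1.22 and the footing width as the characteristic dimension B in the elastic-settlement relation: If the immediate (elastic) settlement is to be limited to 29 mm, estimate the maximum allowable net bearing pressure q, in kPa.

q ≈ 271 kPa

S_e = q·B·(1−ν²)/E_s · I_f  ⇒  q = S_e·E_s / (B·(1−ν²)·I_f).
q = 0.029 × 53300 / (5.2 × 0.8976 × 1.22) = 271.4 kPa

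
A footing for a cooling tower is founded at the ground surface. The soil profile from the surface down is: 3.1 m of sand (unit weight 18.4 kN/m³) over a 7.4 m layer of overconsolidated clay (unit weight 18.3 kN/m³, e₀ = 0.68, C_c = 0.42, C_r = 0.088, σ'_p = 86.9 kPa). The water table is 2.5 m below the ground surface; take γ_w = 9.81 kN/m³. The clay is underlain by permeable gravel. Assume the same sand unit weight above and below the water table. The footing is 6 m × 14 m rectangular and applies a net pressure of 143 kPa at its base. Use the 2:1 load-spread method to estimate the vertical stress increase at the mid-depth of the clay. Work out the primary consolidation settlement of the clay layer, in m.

Mid-depth of clay below the ground surface: z = 3.1 + 7.4/2 = 6.8 m.
Total vertical stress at mid-clay: σ_v = 18.4×3.1 + 18.3×3.7 = 124.75 kPa.
Pore pressure: u = 9.81×(6.8 − 2.5) = 42.183 kPa.
Initial effective stress: σ'_0 = σ_v − u = 124.75 − 42.183 = 82.567 kPa.
Stress increase at mid-clay by the 2:1 spreading method:
Δσ = qBL/((B+z)(L+z)) = 143×6×14/((6+6.8)(14+6.8)) = 45.117 kPa
Final effective stress: σ'_f = 82.567 + 45.117 = 127.68 kPa.
σ'_f = 127.68 > σ'_p = 86.9 kPa, so the stress path crosses the preconsolidation pressure — recompression up to σ'_p, then virgin compression beyond:
S_c = H/(1+e₀)·[C_r·log₁₀(σ'_p/σ'_0) + C_c·log₁₀(σ'_f/σ'_p)]
    = 7.4/1.68 × [0.088×log₁₀(86.9/82.567) + 0.42×log₁₀(127.68/86.9)]
    = 4.4048 × [0.0019548 + 0.070183] = 0.3178 m

S_c ≈ 0.318 m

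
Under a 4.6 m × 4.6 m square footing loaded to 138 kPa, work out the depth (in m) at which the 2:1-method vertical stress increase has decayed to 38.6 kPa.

z ≈ 4.1 m

2:1 spreading — at depth z the loaded area has grown by z in each plan dimension:
qB²/(B+z)² = Δσ_z ⇒ z = B(√(q/Δσ_z) − 1) = 4.6×(√(138/38.6) − 1) = 4.098 m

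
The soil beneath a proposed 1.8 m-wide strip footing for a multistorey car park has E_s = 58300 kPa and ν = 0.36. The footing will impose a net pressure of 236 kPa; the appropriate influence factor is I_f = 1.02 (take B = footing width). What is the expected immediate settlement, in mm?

Immediate (elastic) settlement: S_e = q·B·(1−ν²)/E_s · I_f.
S_e = 236 × 1.8 × (1 − 0.36²) / 58300 × 1.02
    = 236 × 1.8 × 0.8704 / 58300 × 1.02
    = 0.006469 m = 6.469 mm

S_e ≈ 6.47 mm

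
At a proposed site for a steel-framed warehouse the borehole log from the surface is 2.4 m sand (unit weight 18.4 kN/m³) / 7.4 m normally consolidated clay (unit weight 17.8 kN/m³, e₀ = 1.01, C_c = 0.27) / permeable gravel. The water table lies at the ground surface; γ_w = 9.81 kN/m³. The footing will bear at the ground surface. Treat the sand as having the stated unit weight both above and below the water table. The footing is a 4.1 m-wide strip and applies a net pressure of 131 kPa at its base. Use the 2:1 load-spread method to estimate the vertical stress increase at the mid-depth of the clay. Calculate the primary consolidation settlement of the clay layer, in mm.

Mid-depth of clay below the ground surface: z = 2.4 + 7.4/2 = 6.1 m.
Total vertical stress at mid-clay: σ_v = 18.4×2.4 + 17.8×3.7 = 110.02 kPa.
Pore pressure: u = 9.81×(6.1 − 0) = 59.841 kPa.
Initial effective stress: σ'_0 = σ_v − u = 110.02 − 59.841 = 50.179 kPa.
Stress increase at mid-clay by the 2:1 spreading method:
Δσ = qB/(B+z) = 131×4.1/(4.1+6.1) = 52.657 kPa
Final effective stress: σ'_f = σ'_0 + Δσ = 50.179 + 52.657 = 102.84 kPa.
Normally consolidated clay, so the full stress increment lies on the virgin compression line:
S_c = C_c·H/(1+e₀)·log₁₀(σ'_f/σ'_0) = 0.27×7.4/(1+1.01)×log₁₀(102.84/50.179)
    = 0.99403 × 0.31164 = 0.3098 m

S_c ≈ 310 mm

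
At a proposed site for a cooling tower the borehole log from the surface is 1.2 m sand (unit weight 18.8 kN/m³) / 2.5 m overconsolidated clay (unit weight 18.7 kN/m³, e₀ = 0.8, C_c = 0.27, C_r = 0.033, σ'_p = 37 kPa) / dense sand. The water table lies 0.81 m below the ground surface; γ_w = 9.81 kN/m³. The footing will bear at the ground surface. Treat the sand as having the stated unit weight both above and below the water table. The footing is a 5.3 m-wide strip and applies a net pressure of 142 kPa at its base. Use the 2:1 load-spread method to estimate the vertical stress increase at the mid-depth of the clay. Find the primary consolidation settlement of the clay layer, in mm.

Mid-depth of clay below the ground surface: z = 1.2 + 2.5/2 = 2.45 m.
Total vertical stress at mid-clay: σ_v = 18.8×1.2 + 18.7×1.25 = 45.935 kPa.
Pore pressure: u = 9.81×(2.45 − 0.81) = 16.088 kPa.
Initial effective stress: σ'_0 = σ_v − u = 45.935 − 16.088 = 29.847 kPa.
Stress increase at mid-clay by the 2:1 spreading method:
Δσ = qB/(B+z) = 142×5.3/(5.3+2.45) = 97.11 kPa
Final effective stress: σ'_f = 29.847 + 97.11 = 126.96 kPa.
σ'_f = 126.96 > σ'_p = 37 kPa, so the stress path crosses the preconsolidation pressure — recompression up to σ'_p, then virgin compression beyond:
S_c = H/(1+e₀)·[C_r·log₁₀(σ'_p/σ'_0) + C_c·log₁₀(σ'_f/σ'_p)]
    = 2.5/1.8 × [0.033×log₁₀(37/29.847) + 0.27×log₁₀(126.96/37)]
    = 1.3889 × [0.0030789 + 0.14458] = 0.2051 m

S_c ≈ 205 mm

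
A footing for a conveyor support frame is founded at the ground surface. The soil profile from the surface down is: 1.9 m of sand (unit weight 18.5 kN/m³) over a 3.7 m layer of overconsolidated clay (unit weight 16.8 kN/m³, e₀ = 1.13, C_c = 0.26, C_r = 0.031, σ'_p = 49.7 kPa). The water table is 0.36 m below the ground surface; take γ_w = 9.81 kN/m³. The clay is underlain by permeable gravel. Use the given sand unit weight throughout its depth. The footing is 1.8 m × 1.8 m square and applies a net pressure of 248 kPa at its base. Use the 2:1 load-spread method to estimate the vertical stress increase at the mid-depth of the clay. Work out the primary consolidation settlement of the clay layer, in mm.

Mid-depth of clay below the ground surface: z = 1.9 + 3.7/2 = 3.75 m.
Total vertical stress at mid-clay: σ_v = 18.5×1.9 + 16.8×1.85 = 66.23 kPa.
Pore pressure: u = 9.81×(3.75 − 0.36) = 33.256 kPa.
Initial effective stress: σ'_0 = σ_v − u = 66.23 − 33.256 = 32.974 kPa.
Stress increase at mid-clay by the 2:1 spreading method:
Δσ = qBL/((B+z)(L+z)) = 248×1.8×1.8/((1.8+3.75)(1.8+3.75)) = 26.086 kPa
Final effective stress: σ'_f = 32.974 + 26.086 = 59.06 kPa.
σ'_f = 59.06 > σ'_p = 49.7 kPa, so the stress path crosses the preconsolidation pressure — recompression up to σ'_p, then virgin compression beyond:
S_c = H/(1+e₀)·[C_r·log₁₀(σ'_p/σ'_0) + C_c·log₁₀(σ'_f/σ'_p)]
    = 3.7/2.13 × [0.031×log₁₀(49.7/32.974) + 0.26×log₁₀(59.06/49.7)]
    = 1.7371 × [0.0055237 + 0.019484] = 0.04344 m

S_c ≈ 43.4 mm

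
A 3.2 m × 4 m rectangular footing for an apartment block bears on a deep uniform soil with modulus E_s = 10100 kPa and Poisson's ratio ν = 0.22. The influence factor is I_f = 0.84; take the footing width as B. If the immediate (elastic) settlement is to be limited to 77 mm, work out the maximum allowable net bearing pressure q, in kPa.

S_e = q·B·(1−ν²)/E_s · I_f  ⇒  q = S_e·E_s / (B·(1−ν²)·I_f).
q = 0.077 × 10100 / (3.2 × 0.9516 × 0.84) = 304 kPa

q ≈ 304 kPa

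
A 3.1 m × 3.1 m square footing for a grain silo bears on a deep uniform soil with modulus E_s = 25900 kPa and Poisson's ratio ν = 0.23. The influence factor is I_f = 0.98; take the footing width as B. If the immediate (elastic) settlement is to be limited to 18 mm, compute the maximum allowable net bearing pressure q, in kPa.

q ≈ 162 kPa

S_e = q·B·(1−ν²)/E_s · I_f  ⇒  q = S_e·E_s / (B·(1−ν²)·I_f).
q = 0.018 × 25900 / (3.1 × 0.9471 × 0.98) = 162 kPa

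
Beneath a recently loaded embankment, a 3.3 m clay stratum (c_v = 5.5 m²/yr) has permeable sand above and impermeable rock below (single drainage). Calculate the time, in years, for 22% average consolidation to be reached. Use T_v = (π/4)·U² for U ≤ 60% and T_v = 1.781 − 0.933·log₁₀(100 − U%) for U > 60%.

Drainage path length: H_d = H = 3.3 m (single drainage).
U ≤ 60%: T_v = (π/4)·U² = (π/4)×0.22² = 0.038013.
t = T_v·H_d²/c_v = 0.038013×3.3²/5.5 = 0.07527 years.

t ≈ 0.0753 years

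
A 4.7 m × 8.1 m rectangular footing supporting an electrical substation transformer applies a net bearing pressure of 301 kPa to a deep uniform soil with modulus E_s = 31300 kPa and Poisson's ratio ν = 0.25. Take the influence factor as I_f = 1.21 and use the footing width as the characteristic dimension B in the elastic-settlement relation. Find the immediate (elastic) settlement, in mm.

Immediate (elastic) settlement: S_e = q·B·(1−ν²)/E_s · I_f.
S_e = 301 × 4.7 × (1 − 0.25²) / 31300 × 1.21
    = 301 × 4.7 × 0.9375 / 31300 × 1.21
    = 0.05127 m = 51.27 mm

S_e ≈ 51.3 mm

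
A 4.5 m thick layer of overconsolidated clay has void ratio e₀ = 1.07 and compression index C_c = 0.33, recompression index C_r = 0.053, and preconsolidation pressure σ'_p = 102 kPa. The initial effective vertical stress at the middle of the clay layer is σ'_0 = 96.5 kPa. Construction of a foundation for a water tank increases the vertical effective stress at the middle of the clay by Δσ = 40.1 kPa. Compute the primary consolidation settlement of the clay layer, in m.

Final effective stress: σ'_f = 96.5 + 40.1 = 136.6 kPa.
σ'_f = 136.6 > σ'_p = 102 kPa, so the stress path crosses the preconsolidation pressure — recompression up to σ'_p, then virgin compression beyond:
S_c = H/(1+e₀)·[C_r·log₁₀(σ'_p/σ'_0) + C_c·log₁₀(σ'_f/σ'_p)]
    = 4.5/2.07 × [0.053×log₁₀(102/96.5) + 0.33×log₁₀(136.6/102)]
    = 2.1739 × [0.0012759 + 0.041861] = 0.09378 m

S_c ≈ 0.0938 m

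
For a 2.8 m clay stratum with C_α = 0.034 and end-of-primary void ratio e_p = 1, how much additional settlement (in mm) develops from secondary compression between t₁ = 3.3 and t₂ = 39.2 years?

S_s ≈ 51.2 mm

Secondary compression: S_s = C_α·H/(1+e_p)·log₁₀(t₂/t₁)
S_s = 0.034×2.8/(1+1)×log₁₀(39.2/3.3)
    = 0.0476 × 1.075 = 0.05116 m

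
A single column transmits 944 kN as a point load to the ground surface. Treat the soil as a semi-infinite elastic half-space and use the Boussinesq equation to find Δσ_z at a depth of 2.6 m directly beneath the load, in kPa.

Boussinesq vertical stress below a point load on an elastic half-space:
Δσ_z = 3P/(2πz²) · [1 + (r/z)²]^(−5/2)
r/z = 0/2.6 = 0; [1+(r/z)²]^(−5/2) = 1.
Δσ_z = 3×944/(2π×2.6²) × 1 = 66.676 × 1 = 66.68 kPa

Δσ_z ≈ 66.7 kPa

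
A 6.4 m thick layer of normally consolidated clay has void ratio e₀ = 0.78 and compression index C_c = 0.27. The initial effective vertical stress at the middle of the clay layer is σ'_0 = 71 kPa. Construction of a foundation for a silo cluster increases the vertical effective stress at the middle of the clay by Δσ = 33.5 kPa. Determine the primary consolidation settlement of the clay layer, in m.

S_c ≈ 0.163 m

Final effective stress: σ'_f = σ'_0 + Δσ = 71 + 33.5 = 104.5 kPa.
Normally consolidated clay, so the full stress increment lies on the virgin compression line:
S_c = C_c·H/(1+e₀)·log₁₀(σ'_f/σ'_0) = 0.27×6.4/(1+0.78)×log₁₀(104.5/71)
    = 0.97079 × 0.16786 = 0.163 m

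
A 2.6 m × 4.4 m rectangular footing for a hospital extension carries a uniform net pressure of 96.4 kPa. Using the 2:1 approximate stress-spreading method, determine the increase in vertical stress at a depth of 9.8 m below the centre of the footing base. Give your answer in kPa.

By the 2:1 method the load spreads at 1 horizontal : 2 vertical, so at depth z the loaded area has grown by z in each plan dimension:
Δσ = qBL/((B+z)(L+z)) = 96.4×2.6×4.4/((2.6+9.8)(4.4+9.8)) = 6.2632 kPa

Δσ_z ≈ 6.26 kPa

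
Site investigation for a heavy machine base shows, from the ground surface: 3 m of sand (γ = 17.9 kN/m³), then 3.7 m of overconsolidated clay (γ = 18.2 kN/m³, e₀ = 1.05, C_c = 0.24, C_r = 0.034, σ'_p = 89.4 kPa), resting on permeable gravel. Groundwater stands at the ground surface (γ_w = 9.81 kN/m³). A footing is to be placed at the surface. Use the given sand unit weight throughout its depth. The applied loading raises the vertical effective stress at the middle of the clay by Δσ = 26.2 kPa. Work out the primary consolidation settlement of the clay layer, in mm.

Mid-depth of clay below the ground surface: z = 3 + 3.7/2 = 4.85 m.
Total vertical stress at mid-clay: σ_v = 17.9×3 + 18.2×1.85 = 87.37 kPa.
Pore pressure: u = 9.81×(4.85 − 0) = 47.578 kPa.
Initial effective stress: σ'_0 = σ_v − u = 87.37 − 47.578 = 39.792 kPa.
Final effective stress: σ'_f = 39.792 + 26.2 = 65.992 kPa.
σ'_f = 65.992 ≤ σ'_p = 89.4 kPa, so the clay remains overconsolidated and only the recompression index applies:
S_c = C_r·H/(1+e₀)·log₁₀(σ'_f/σ'_0) = 0.034×3.7/2.05×log₁₀(65.992/39.792)
    = 0.061367 × 0.2197 = 0.01348 m

S_c ≈ 13.5 mm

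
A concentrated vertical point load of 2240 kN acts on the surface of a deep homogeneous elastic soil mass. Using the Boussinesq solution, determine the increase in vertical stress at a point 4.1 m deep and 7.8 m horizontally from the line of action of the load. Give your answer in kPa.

Boussinesq vertical stress below a point load on an elastic half-space:
Δσ_z = 3P/(2πz²) · [1 + (r/z)²]^(−5/2)
r/z = 7.8/4.1 = 1.9024; [1+(r/z)²]^(−5/2) = 0.021805.
Δσ_z = 3×2240/(2π×4.1²) × 0.021805 = 63.624 × 0.021805 = 1.387 kPa

Δσ_z ≈ 1.39 kPa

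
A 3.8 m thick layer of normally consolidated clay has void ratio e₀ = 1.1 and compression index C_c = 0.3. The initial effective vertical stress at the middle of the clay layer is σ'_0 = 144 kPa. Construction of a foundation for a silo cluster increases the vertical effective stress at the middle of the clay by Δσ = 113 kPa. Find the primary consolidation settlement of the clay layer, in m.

S_c ≈ 0.137 m

Final effective stress: σ'_f = σ'_0 + Δσ = 144 + 113 = 257 kPa.
Normally consolidated clay, so the full stress increment lies on the virgin compression line:
S_c = C_c·H/(1+e₀)·log₁₀(σ'_f/σ'_0) = 0.3×3.8/(1+1.1)×log₁₀(257/144)
    = 0.54286 × 0.25157 = 0.1366 m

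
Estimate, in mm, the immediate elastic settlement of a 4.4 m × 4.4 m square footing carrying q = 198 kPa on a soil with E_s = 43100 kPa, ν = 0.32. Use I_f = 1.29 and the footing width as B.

S_e ≈ 23.4 mm

Immediate (elastic) settlement: S_e = q·B·(1−ν²)/E_s · I_f.
S_e = 198 × 4.4 × (1 − 0.32²) / 43100 × 1.29
    = 198 × 4.4 × 0.8976 / 43100 × 1.29
    = 0.02341 m = 23.41 mm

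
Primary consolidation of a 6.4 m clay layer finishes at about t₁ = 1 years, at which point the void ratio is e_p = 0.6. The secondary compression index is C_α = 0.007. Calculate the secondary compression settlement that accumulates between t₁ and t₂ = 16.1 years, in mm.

S_s ≈ 33.8 mm

Secondary compression: S_s = C_α·H/(1+e_p)·log₁₀(t₂/t₁)
S_s = 0.007×6.4/(1+0.6)×log₁₀(16.1/1)
    = 0.028 × 1.207 = 0.03379 m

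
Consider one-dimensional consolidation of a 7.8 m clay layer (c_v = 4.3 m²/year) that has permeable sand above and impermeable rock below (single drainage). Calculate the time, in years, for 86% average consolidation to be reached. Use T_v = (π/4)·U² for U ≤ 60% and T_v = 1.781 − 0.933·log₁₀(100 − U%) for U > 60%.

t ≈ 10.1 years

Drainage path length: H_d = H = 7.8 m (single drainage).
U > 60%: T_v = 1.781 − 0.933·log₁₀(100 − 86) = 0.71166.
t = T_v·H_d²/c_v = 0.71166×7.8²/4.3 = 10.07 years.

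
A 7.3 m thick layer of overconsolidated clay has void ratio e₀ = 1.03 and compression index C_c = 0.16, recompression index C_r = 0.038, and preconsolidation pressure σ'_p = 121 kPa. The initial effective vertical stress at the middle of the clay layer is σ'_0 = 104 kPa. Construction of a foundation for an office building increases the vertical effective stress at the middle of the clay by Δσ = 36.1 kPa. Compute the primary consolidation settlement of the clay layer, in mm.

S_c ≈ 45.6 mm

Final effective stress: σ'_f = 104 + 36.1 = 140.1 kPa.
σ'_f = 140.1 > σ'_p = 121 kPa, so the stress path crosses the preconsolidation pressure — recompression up to σ'_p, then virgin compression beyond:
S_c = H/(1+e₀)·[C_r·log₁₀(σ'_p/σ'_0) + C_c·log₁₀(σ'_f/σ'_p)]
    = 7.3/2.03 × [0.038×log₁₀(121/104) + 0.16×log₁₀(140.1/121)]
    = 3.5961 × [0.0024986 + 0.010184] = 0.04561 m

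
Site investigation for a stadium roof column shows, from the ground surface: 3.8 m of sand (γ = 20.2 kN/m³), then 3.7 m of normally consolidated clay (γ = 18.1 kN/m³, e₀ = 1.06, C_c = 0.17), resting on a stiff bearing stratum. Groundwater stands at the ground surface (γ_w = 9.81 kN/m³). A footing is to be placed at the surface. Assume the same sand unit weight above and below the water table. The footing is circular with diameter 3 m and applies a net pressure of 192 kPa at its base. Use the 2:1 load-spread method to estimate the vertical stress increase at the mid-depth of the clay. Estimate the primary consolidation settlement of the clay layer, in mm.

S_c ≈ 46.6 mm

Mid-depth of clay below the ground surface: z = 3.8 + 3.7/2 = 5.65 m.
Total vertical stress at mid-clay: σ_v = 20.2×3.8 + 18.1×1.85 = 110.25 kPa.
Pore pressure: u = 9.81×(5.65 − 0) = 55.427 kPa.
Initial effective stress: σ'_0 = σ_v − u = 110.25 − 55.427 = 54.823 kPa.
Stress increase at mid-clay by the 2:1 spreading method:
Δσ ≈ qD²/(D+z)² = 192×3²/(3+5.65)² = 23.095 kPa
Final effective stress: σ'_f = σ'_0 + Δσ = 54.823 + 23.095 = 77.918 kPa.
Normally consolidated clay, so the full stress increment lies on the virgin compression line:
S_c = C_c·H/(1+e₀)·log₁₀(σ'_f/σ'_0) = 0.17×3.7/(1+1.06)×log₁₀(77.918/54.823)
    = 0.30534 × 0.15267 = 0.04662 m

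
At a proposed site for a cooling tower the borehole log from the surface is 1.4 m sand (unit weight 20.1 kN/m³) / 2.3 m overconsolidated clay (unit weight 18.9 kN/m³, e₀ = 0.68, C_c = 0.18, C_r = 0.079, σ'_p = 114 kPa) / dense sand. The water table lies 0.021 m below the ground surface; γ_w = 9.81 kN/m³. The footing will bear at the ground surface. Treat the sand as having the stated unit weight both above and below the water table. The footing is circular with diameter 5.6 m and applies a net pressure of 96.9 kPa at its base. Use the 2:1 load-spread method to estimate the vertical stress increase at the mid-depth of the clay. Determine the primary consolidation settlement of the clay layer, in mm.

S_c ≈ 48.8 mm

Mid-depth of clay below the ground surface: z = 1.4 + 2.3/2 = 2.55 m.
Total vertical stress at mid-clay: σ_v = 20.1×1.4 + 18.9×1.15 = 49.875 kPa.
Pore pressure: u = 9.81×(2.55 − 0.021) = 24.809 kPa.
Initial effective stress: σ'_0 = σ_v − u = 49.875 − 24.809 = 25.066 kPa.
Stress increase at mid-clay by the 2:1 spreading method:
Δσ ≈ qD²/(D+z)² = 96.9×5.6²/(5.6+2.55)² = 45.749 kPa
Final effective stress: σ'_f = 25.066 + 45.749 = 70.815 kPa.
σ'_f = 70.815 ≤ σ'_p = 114 kPa, so the clay remains overconsolidated and only the recompression index applies:
S_c = C_r·H/(1+e₀)·log₁₀(σ'_f/σ'_0) = 0.079×2.3/1.68×log₁₀(70.815/25.066)
    = 0.10815 × 0.45104 = 0.04878 m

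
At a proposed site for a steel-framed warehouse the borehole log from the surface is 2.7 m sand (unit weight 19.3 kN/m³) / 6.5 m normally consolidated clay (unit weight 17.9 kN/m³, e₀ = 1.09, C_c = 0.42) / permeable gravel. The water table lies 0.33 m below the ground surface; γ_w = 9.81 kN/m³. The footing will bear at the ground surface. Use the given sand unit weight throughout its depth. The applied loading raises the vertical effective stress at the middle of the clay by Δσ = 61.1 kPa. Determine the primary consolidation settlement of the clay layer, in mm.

Mid-depth of clay below the ground surface: z = 2.7 + 6.5/2 = 5.95 m.
Total vertical stress at mid-clay: σ_v = 19.3×2.7 + 17.9×3.25 = 110.28 kPa.
Pore pressure: u = 9.81×(5.95 − 0.33) = 55.132 kPa.
Initial effective stress: σ'_0 = σ_v − u = 110.28 − 55.132 = 55.148 kPa.
Final effective stress: σ'_f = σ'_0 + Δσ = 55.148 + 61.1 = 116.25 kPa.
Normally consolidated clay, so the full stress increment lies on the virgin compression line:
S_c = C_c·H/(1+e₀)·log₁₀(σ'_f/σ'_0) = 0.42×6.5/(1+1.09)×log₁₀(116.25/55.148)
    = 1.3062 × 0.32386 = 0.423 m

S_c ≈ 423 mm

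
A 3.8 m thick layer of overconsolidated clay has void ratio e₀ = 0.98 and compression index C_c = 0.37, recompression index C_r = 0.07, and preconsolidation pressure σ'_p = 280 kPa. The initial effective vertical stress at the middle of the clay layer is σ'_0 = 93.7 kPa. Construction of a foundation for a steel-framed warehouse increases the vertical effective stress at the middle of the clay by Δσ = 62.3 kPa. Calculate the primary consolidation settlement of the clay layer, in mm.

S_c ≈ 29.7 mm

Final effective stress: σ'_f = 93.7 + 62.3 = 156 kPa.
σ'_f = 156 ≤ σ'_p = 280 kPa, so the clay remains overconsolidated and only the recompression index applies:
S_c = C_r·H/(1+e₀)·log₁₀(σ'_f/σ'_0) = 0.07×3.8/1.98×log₁₀(156/93.7)
    = 0.13434 × 0.22139 = 0.02974 m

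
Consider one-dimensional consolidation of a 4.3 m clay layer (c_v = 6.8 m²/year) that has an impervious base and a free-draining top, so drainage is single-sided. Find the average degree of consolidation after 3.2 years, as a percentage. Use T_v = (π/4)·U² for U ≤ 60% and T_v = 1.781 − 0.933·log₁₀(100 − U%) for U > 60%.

U ≈ 95.6 %

Drainage path length: H_d = H = 4.3 m (single drainage).
T_v = c_v·t/H_d² = 6.8×3.2/4.3² = 1.1769.
T_v = 1.1769 corresponds to the U > 60% branch:
U = 1 − 10^((1.781 − T_v)/0.933)/100 = 0.9556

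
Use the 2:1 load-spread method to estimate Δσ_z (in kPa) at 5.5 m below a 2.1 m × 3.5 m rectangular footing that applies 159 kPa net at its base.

By the 2:1 method the load spreads at 1 horizontal : 2 vertical, so at depth z the loaded area has grown by z in each plan dimension:
Δσ = qBL/((B+z)(L+z)) = 159×2.1×3.5/((2.1+5.5)(3.5+5.5)) = 17.086 kPa

Δσ_z ≈ 17.1 kPa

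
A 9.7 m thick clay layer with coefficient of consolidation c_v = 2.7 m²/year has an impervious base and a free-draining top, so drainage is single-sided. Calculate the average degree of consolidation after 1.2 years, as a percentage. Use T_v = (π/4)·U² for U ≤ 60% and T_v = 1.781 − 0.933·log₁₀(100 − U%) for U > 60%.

U ≈ 20.9 %

Drainage path length: H_d = H = 9.7 m (single drainage).
T_v = c_v·t/H_d² = 2.7×1.2/9.7² = 0.034435.
T_v = 0.034435 corresponds to the U ≤ 60% branch:
U = √(4T_v/π) = 0.2094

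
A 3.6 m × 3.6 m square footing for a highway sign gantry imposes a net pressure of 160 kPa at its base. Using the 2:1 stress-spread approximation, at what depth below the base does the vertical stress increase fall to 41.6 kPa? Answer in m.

z ≈ 3.46 m

2:1 spreading — at depth z the loaded area has grown by z in each plan dimension:
qB²/(B+z)² = Δσ_z ⇒ z = B(√(q/Δσ_z) − 1) = 3.6×(√(160/41.6) − 1) = 3.46 m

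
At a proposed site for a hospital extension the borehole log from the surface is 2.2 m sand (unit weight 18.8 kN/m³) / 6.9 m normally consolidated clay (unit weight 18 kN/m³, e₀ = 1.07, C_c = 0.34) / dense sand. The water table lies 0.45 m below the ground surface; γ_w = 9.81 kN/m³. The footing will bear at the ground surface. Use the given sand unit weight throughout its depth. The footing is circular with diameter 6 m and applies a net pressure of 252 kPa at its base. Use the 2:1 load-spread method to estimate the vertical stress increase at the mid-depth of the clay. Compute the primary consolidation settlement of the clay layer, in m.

Mid-depth of clay below the ground surface: z = 2.2 + 6.9/2 = 5.65 m.
Total vertical stress at mid-clay: σ_v = 18.8×2.2 + 18×3.45 = 103.46 kPa.
Pore pressure: u = 9.81×(5.65 − 0.45) = 51.012 kPa.
Initial effective stress: σ'_0 = σ_v − u = 103.46 − 51.012 = 52.448 kPa.
Stress increase at mid-clay by the 2:1 spreading method:
Δσ ≈ qD²/(D+z)² = 252×6²/(6+5.65)² = 66.842 kPa
Final effective stress: σ'_f = σ'_0 + Δσ = 52.448 + 66.842 = 119.29 kPa.
Normally consolidated clay, so the full stress increment lies on the virgin compression line:
S_c = C_c·H/(1+e₀)·log₁₀(σ'_f/σ'_0) = 0.34×6.9/(1+1.07)×log₁₀(119.29/52.448)
    = 1.1333 × 0.35688 = 0.4045 m

S_c ≈ 0.404 m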